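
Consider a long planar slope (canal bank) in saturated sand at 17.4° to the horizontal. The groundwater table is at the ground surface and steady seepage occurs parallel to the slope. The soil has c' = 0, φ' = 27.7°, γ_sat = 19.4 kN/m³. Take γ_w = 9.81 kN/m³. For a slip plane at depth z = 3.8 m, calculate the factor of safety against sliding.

FS = 0.83

With seepage parallel to the slope and the water table at the surface, the effective normal stress on the slip plane uses the buoyant unit weight γ' = γ_sat − γ_w while the driving shear stress uses γ_sat:
FS = [c' + γ' z cos²β tanφ'] / [γ_sat z sinβ cosβ]
(For c' = 0 this reduces to FS = (γ'/γ_sat)·tanφ'/tanβ.)
γ' = 19.4 − 9.81 = 9.59 kN/m³
Numerator = 0.0 + 9.59·3.8·cos²17.4°·tan27.7° = 0.0 + 9.59·3.8·0.9106·0.5250 = 17.422 kPa
Denominator = 19.4·3.8·sin17.4°·cos17.4° = 19.4·3.8·0.2990·0.9542 = 21.037 kPa
FS = 17.422 / 21.037 = 0.828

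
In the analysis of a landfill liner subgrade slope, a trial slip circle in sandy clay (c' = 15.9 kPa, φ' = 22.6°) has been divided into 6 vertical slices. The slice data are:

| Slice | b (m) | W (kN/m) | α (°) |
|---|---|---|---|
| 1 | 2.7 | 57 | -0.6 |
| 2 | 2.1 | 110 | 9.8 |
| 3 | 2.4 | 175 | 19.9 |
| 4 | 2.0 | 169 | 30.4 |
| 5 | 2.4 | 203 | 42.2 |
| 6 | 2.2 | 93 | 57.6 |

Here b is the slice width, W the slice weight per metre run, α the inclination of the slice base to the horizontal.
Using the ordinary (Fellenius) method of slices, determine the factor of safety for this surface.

Ordinary method of slices: FS = Σ[c'·Δl_i + (W_i cosα_i)·tanφ'] / Σ W_i sinα_i, with Δl_i = b_i / cosα_i.
Slice 1: Δl = 2.7/cos(-0.6°) = 2.700 m; N'_1 = 57·cos(-0.6°) = 57.0; c'Δl = 42.93; W sinα = -0.6
Slice 2: Δl = 2.1/cos9.8° = 2.131 m; N'_2 = 110·cos9.8° = 108.4; c'Δl = 33.88; W sinα = 18.7
Slice 3: Δl = 2.4/cos19.9° = 2.552 m; N'_3 = 175·cos19.9° = 164.6; c'Δl = 40.58; W sinα = 59.6
Slice 4: Δl = 2.0/cos30.4° = 2.319 m; N'_4 = 169·cos30.4° = 145.8; c'Δl = 36.87; W sinα = 85.5
Slice 5: Δl = 2.4/cos42.2° = 3.240 m; N'_5 = 203·cos42.2° = 150.4; c'Δl = 51.51; W sinα = 136.4
Slice 6: Δl = 2.2/cos57.6° = 4.106 m; N'_6 = 93·cos57.6° = 49.8; c'Δl = 65.28; W sinα = 78.5
Σc'Δl = 271.1 kN/m; ΣN' = 675.9 kN/m; ΣW sinα = 378.1 kN/m
Resisting = 271.1 + 675.9·tan22.6° = 271.1 + 281.4 = 552.4 kN/m
FS = 552.4 / 378.1 = 1.461

FS = 1.46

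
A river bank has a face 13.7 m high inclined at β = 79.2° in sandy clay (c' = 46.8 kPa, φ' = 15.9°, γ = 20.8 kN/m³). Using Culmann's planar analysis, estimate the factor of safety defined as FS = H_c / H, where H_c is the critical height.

H_c = (4c'/γ) · sinβ cosφ' / [1 − cos(β − φ')]
    = (4·46.8/20.8) · sin79.2°·cos15.9° / [1 − cos63.3°]
    = 9.000 · 0.9447 / 0.5507 = 15.44 m
FS = H_c / H = 15.44 / 13.7 = 1.127

FS = 1.13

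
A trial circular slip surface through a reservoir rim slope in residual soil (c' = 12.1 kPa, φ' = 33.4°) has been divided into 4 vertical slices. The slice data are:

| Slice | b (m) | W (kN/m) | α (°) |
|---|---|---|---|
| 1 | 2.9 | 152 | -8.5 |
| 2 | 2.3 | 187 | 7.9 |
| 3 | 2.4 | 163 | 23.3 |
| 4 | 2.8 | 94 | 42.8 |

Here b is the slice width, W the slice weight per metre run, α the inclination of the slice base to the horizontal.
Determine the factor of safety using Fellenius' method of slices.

FS = 3.85

Ordinary method of slices: FS = Σ[c'·Δl_i + (W_i cosα_i)·tanφ'] / Σ W_i sinα_i, with Δl_i = b_i / cosα_i.
Slice 1: Δl = 2.9/cos(-8.5°) = 2.932 m; N'_1 = 152·cos(-8.5°) = 150.3; c'Δl = 35.48; W sinα = -22.5
Slice 2: Δl = 2.3/cos7.9° = 2.322 m; N'_2 = 187·cos7.9° = 185.2; c'Δl = 28.10; W sinα = 25.7
Slice 3: Δl = 2.4/cos23.3° = 2.613 m; N'_3 = 163·cos23.3° = 149.7; c'Δl = 31.62; W sinα = 64.5
Slice 4: Δl = 2.8/cos42.8° = 3.816 m; N'_4 = 94·cos42.8° = 69.0; c'Δl = 46.18; W sinα = 63.9
Σc'Δl = 141.4 kN/m; ΣN' = 554.2 kN/m; ΣW sinα = 131.6 kN/m
Resisting = 141.4 + 554.2·tan33.4° = 141.4 + 365.4 = 506.8 kN/m
FS = 506.8 / 131.6 = 3.852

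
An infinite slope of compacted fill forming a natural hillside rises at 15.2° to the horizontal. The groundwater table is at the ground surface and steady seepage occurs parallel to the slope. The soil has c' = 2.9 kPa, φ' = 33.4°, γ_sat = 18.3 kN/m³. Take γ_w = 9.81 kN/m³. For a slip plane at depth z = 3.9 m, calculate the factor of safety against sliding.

FS = 1.29

With seepage parallel to the slope and the water table at the surface, the effective normal stress on the slip plane uses the buoyant unit weight γ' = γ_sat − γ_w while the driving shear stress uses γ_sat:
FS = [c' + γ' z cos²β tanφ'] / [γ_sat z sinβ cosβ]
γ' = 18.3 − 9.81 = 8.49 kN/m³
Numerator = 2.9 + 8.49·3.9·cos²15.2°·tan33.4° = 2.9 + 8.49·3.9·0.9313·0.6594 = 23.232 kPa
Denominator = 18.3·3.9·sin15.2°·cos15.2° = 18.3·3.9·0.2622·0.9650 = 18.058 kPa
FS = 23.232 / 18.058 = 1.287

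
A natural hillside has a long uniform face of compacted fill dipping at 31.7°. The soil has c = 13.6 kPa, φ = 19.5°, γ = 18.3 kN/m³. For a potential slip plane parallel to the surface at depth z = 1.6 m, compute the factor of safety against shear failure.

FS = 1.61

For an infinite slope with a slip plane parallel to the surface (no pore pressure): FS = [c + γz cos²β tanφ] / [γz sinβ cosβ].
γz = 18.3·1.6 = 29.28 kN/m²
Numerator = 13.6 + 29.28·cos²31.7°·tan19.5° = 13.6 + 29.28·0.7239·0.3541 = 21.106 kPa
Denominator = 29.28·sin31.7°·cos31.7° = 29.28·0.5255·0.8508 = 13.090 kPa
FS = 21.106 / 13.090 = 1.612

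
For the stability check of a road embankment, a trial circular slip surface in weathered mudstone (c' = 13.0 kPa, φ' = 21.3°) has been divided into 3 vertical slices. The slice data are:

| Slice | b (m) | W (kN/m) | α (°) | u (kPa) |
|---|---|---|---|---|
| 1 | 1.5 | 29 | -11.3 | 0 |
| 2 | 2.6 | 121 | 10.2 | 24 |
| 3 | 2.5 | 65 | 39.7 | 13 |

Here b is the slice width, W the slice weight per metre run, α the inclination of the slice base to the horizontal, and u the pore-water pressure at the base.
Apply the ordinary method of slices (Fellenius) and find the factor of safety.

Ordinary method of slices: FS = Σ[c'·Δl_i + (W_i cosα_i − u_i·Δl_i)·tanφ'] / Σ W_i sinα_i, with Δl_i = b_i / cosα_i.
Slice 1: Δl = 1.5/cos(-11.3°) = 1.530 m; N'_1 = 29·cos(-11.3°) − 0·1.530 = 28.4; c'Δl = 19.89; W sinα = -5.7
Slice 2: Δl = 2.6/cos10.2° = 2.642 m; N'_2 = 121·cos10.2° − 24·2.642 = 55.7; c'Δl = 34.34; W sinα = 21.4
Slice 3: Δl = 2.5/cos39.7° = 3.249 m; N'_3 = 65·cos39.7° − 13·3.249 = 7.8; c'Δl = 42.24; W sinα = 41.5
Σc'Δl = 96.5 kN/m; ΣN' = 91.9 kN/m; ΣW sinα = 57.3 kN/m
Resisting = 96.5 + 91.9·tan21.3° = 96.5 + 35.8 = 132.3 kN/m
FS = 132.3 / 57.3 = 2.310

FS = 2.31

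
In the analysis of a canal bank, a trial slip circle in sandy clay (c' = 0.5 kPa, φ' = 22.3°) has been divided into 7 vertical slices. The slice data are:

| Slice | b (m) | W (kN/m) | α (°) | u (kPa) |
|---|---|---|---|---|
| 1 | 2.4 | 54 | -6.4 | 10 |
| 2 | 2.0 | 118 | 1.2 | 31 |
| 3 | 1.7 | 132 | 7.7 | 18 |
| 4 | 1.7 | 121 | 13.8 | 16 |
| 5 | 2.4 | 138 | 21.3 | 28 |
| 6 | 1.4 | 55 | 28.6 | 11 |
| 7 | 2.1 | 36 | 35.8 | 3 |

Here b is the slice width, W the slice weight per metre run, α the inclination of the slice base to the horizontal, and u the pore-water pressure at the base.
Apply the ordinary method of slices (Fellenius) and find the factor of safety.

Ordinary method of slices: FS = Σ[c'·Δl_i + (W_i cosα_i − u_i·Δl_i)·tanφ'] / Σ W_i sinα_i, with Δl_i = b_i / cosα_i.
Slice 1: Δl = 2.4/cos(-6.4°) = 2.415 m; N'_1 = 54·cos(-6.4°) − 10·2.415 = 29.5; c'Δl = 1.21; W sinα = -6.0
Slice 2: Δl = 2.0/cos1.2° = 2.000 m; N'_2 = 118·cos1.2° − 31·2.000 = 56.0; c'Δl = 1.00; W sinα = 2.5
Slice 3: Δl = 1.7/cos7.7° = 1.715 m; N'_3 = 132·cos7.7° − 18·1.715 = 99.9; c'Δl = 0.86; W sinα = 17.7
Slice 4: Δl = 1.7/cos13.8° = 1.751 m; N'_4 = 121·cos13.8° − 16·1.751 = 89.5; c'Δl = 0.88; W sinα = 28.9
Slice 5: Δl = 2.4/cos21.3° = 2.576 m; N'_5 = 138·cos21.3° − 28·2.576 = 56.4; c'Δl = 1.29; W sinα = 50.1
Slice 6: Δl = 1.4/cos28.6° = 1.595 m; N'_6 = 55·cos28.6° − 11·1.595 = 30.7; c'Δl = 0.80; W sinα = 26.3
Slice 7: Δl = 2.1/cos35.8° = 2.589 m; N'_7 = 36·cos35.8° − 3·2.589 = 21.4; c'Δl = 1.29; W sinα = 21.1
Σc'Δl = 7.3 kN/m; ΣN' = 383.5 kN/m; ΣW sinα = 140.5 kN/m
Resisting = 7.3 + 383.5·tan22.3° = 7.3 + 157.3 = 164.6 kN/m
FS = 164.6 / 140.5 = 1.172

FS = 1.17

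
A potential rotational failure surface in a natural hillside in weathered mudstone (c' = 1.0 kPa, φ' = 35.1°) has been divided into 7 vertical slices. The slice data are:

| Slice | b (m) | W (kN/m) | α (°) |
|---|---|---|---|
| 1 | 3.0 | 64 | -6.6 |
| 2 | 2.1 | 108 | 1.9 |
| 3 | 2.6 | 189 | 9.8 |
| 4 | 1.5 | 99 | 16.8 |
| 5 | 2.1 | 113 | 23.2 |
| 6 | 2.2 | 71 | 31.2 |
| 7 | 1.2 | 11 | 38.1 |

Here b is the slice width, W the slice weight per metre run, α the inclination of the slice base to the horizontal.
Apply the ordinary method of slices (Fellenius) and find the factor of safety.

FS = 3.14

Ordinary method of slices: FS = Σ[c'·Δl_i + (W_i cosα_i)·tanφ'] / Σ W_i sinα_i, with Δl_i = b_i / cosα_i.
Slice 1: Δl = 3.0/cos(-6.6°) = 3.020 m; N'_1 = 64·cos(-6.6°) = 63.6; c'Δl = 3.02; W sinα = -7.4
Slice 2: Δl = 2.1/cos1.9° = 2.101 m; N'_2 = 108·cos1.9° = 107.9; c'Δl = 2.10; W sinα = 3.6
Slice 3: Δl = 2.6/cos9.8° = 2.639 m; N'_3 = 189·cos9.8° = 186.2; c'Δl = 2.64; W sinα = 32.2
Slice 4: Δl = 1.5/cos16.8° = 1.567 m; N'_4 = 99·cos16.8° = 94.8; c'Δl = 1.57; W sinα = 28.6
Slice 5: Δl = 2.1/cos23.2° = 2.285 m; N'_5 = 113·cos23.2° = 103.9; c'Δl = 2.28; W sinα = 44.5
Slice 6: Δl = 2.2/cos31.2° = 2.572 m; N'_6 = 71·cos31.2° = 60.7; c'Δl = 2.57; W sinα = 36.8
Slice 7: Δl = 1.2/cos38.1° = 1.525 m; N'_7 = 11·cos38.1° = 8.7; c'Δl = 1.52; W sinα = 6.8
Σc'Δl = 15.7 kN/m; ΣN' = 625.8 kN/m; ΣW sinα = 145.1 kN/m
Resisting = 15.7 + 625.8·tan35.1° = 15.7 + 439.8 = 455.5 kN/m
FS = 455.5 / 145.1 = 3.140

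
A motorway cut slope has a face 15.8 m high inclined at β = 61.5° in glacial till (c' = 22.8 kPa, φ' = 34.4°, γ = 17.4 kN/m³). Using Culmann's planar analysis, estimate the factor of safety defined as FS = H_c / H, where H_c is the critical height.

FS = 2.19

H_c = (4c'/γ) · sinβ cosφ' / [1 − cos(β − φ')]
    = (4·22.8/17.4) · sin61.5°·cos34.4° / [1 − cos27.1°]
    = 5.241 · 0.7251 / 0.1098 = 34.62 m
FS = H_c / H = 34.62 / 15.8 = 2.191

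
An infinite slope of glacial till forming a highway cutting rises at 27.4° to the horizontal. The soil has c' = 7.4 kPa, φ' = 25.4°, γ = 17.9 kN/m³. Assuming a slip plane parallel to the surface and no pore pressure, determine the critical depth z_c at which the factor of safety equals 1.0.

Setting FS = 1.00 in FS = [c' + γz cos²β tanφ'] / [γz sinβ cosβ] and solving for z:
z = c' / [γ cosβ (FS·sinβ − cosβ·tanφ')]
  = 7.4 / [17.9·cos27.4°·(1.00·sin27.4° − cos27.4°·tan25.4°)]
  = 7.4 / [17.9·0.8878·(1.00·0.4602 − 0.8878·0.4748)]
  = 7.4 / 0.6140 = 12.053 m

z_c = 12.05 m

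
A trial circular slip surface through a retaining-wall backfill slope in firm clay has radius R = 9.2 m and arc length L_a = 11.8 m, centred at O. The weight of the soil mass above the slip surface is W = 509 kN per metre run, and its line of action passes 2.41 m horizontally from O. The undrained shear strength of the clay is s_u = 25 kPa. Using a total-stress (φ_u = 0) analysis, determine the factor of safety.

FS = 2.21

Taking moments about the centre O, the resisting moment is provided by the undrained shear strength acting along the arc:
M_R = s_u·L_a·R = 25·11.80·9.2 = 2714.0 kN·m/m
M_D = W·d = 509·2.41 = 1226.7 kN·m/m
FS = M_R / M_D = 2714.0 / 1226.7 = 2.212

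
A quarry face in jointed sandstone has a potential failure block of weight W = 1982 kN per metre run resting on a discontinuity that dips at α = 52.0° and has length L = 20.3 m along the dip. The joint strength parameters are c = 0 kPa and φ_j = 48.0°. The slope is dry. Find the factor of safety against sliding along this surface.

FS = 0.87

Resolving the block weight along and normal to the plane and applying the Mohr–Coulomb strength on the joint:
N' = W cosα = 1982·cos52.0° = 1220.2 kN/m
Driving force T = W sinα = 1982·sin52.0° = 1561.8 kN/m
Resisting force R = c·L + N'·tanφ_j = 0·20.3 + 1220.2·tan48.0° = 0.0 + 1355.2 = 1355.2 kN/m
FS = R / T = 1355.2 / 1561.8 = 0.868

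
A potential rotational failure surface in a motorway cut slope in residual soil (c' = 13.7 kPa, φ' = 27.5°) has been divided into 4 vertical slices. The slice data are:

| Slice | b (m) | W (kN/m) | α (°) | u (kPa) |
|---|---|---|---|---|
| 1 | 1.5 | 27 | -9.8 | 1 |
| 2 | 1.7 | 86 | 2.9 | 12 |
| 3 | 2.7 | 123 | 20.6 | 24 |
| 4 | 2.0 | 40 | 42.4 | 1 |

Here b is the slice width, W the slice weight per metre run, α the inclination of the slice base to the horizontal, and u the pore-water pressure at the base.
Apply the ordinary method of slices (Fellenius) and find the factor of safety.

Ordinary method of slices: FS = Σ[c'·Δl_i + (W_i cosα_i − u_i·Δl_i)·tanφ'] / Σ W_i sinα_i, with Δl_i = b_i / cosα_i.
Slice 1: Δl = 1.5/cos(-9.8°) = 1.522 m; N'_1 = 27·cos(-9.8°) − 1·1.522 = 25.1; c'Δl = 20.85; W sinα = -4.6
Slice 2: Δl = 1.7/cos2.9° = 1.702 m; N'_2 = 86·cos2.9° − 12·1.702 = 65.5; c'Δl = 23.32; W sinα = 4.4
Slice 3: Δl = 2.7/cos20.6° = 2.884 m; N'_3 = 123·cos20.6° − 24·2.884 = 45.9; c'Δl = 39.52; W sinα = 43.3
Slice 4: Δl = 2.0/cos42.4° = 2.708 m; N'_4 = 40·cos42.4° − 1·2.708 = 26.8; c'Δl = 37.10; W sinα = 27.0
Σc'Δl = 120.8 kN/m; ΣN' = 163.3 kN/m; ΣW sinα = 70.0 kN/m
Resisting = 120.8 + 163.3·tan27.5° = 120.8 + 85.0 = 205.8 kN/m
FS = 205.8 / 70.0 = 2.940

FS = 2.94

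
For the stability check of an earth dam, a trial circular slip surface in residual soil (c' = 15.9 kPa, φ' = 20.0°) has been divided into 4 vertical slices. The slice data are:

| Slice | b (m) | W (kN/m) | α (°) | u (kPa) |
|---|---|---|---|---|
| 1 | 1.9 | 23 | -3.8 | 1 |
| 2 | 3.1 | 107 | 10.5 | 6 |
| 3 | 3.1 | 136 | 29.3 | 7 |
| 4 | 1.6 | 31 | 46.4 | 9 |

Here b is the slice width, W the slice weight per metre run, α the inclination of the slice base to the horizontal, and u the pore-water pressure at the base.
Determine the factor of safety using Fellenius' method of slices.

FS = 2.31

Ordinary method of slices: FS = Σ[c'·Δl_i + (W_i cosα_i − u_i·Δl_i)·tanφ'] / Σ W_i sinα_i, with Δl_i = b_i / cosα_i.
Slice 1: Δl = 1.9/cos(-3.8°) = 1.904 m; N'_1 = 23·cos(-3.8°) − 1·1.904 = 21.0; c'Δl = 30.28; W sinα = -1.5
Slice 2: Δl = 3.1/cos10.5° = 3.153 m; N'_2 = 107·cos10.5° − 6·3.153 = 86.3; c'Δl = 50.13; W sinα = 19.5
Slice 3: Δl = 3.1/cos29.3° = 3.555 m; N'_3 = 136·cos29.3° − 7·3.555 = 93.7; c'Δl = 56.52; W sinα = 66.6
Slice 4: Δl = 1.6/cos46.4° = 2.320 m; N'_4 = 31·cos46.4° − 9·2.320 = 0.5; c'Δl = 36.89; W sinα = 22.4
Σc'Δl = 173.8 kN/m; ΣN' = 201.6 kN/m; ΣW sinα = 107.0 kN/m
Resisting = 173.8 + 201.6·tan20.0° = 173.8 + 73.4 = 247.2 kN/m
FS = 247.2 / 107.0 = 2.310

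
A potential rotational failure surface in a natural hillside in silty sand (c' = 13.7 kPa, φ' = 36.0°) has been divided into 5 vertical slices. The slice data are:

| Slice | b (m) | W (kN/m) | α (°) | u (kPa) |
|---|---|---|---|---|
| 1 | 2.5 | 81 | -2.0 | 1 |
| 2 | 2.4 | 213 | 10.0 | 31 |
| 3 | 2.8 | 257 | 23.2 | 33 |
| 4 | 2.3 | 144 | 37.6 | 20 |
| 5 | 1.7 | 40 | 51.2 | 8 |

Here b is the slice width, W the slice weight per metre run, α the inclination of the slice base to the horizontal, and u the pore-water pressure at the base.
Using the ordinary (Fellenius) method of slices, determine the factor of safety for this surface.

FS = 1.90

Ordinary method of slices: FS = Σ[c'·Δl_i + (W_i cosα_i − u_i·Δl_i)·tanφ'] / Σ W_i sinα_i, with Δl_i = b_i / cosα_i.
Slice 1: Δl = 2.5/cos(-2.0°) = 2.502 m; N'_1 = 81·cos(-2.0°) − 1·2.502 = 78.4; c'Δl = 34.27; W sinα = -2.8
Slice 2: Δl = 2.4/cos10.0° = 2.437 m; N'_2 = 213·cos10.0° − 31·2.437 = 134.2; c'Δl = 33.39; W sinα = 37.0
Slice 3: Δl = 2.8/cos23.2° = 3.046 m; N'_3 = 257·cos23.2° − 33·3.046 = 135.7; c'Δl = 41.73; W sinα = 101.2
Slice 4: Δl = 2.3/cos37.6° = 2.903 m; N'_4 = 144·cos37.6° − 20·2.903 = 56.0; c'Δl = 39.77; W sinα = 87.9
Slice 5: Δl = 1.7/cos51.2° = 2.713 m; N'_5 = 40·cos51.2° − 8·2.713 = 3.4; c'Δl = 37.17; W sinα = 31.2
Σc'Δl = 186.3 kN/m; ΣN' = 407.7 kN/m; ΣW sinα = 254.4 kN/m
Resisting = 186.3 + 407.7·tan36.0° = 186.3 + 296.2 = 482.6 kN/m
FS = 482.6 / 254.4 = 1.897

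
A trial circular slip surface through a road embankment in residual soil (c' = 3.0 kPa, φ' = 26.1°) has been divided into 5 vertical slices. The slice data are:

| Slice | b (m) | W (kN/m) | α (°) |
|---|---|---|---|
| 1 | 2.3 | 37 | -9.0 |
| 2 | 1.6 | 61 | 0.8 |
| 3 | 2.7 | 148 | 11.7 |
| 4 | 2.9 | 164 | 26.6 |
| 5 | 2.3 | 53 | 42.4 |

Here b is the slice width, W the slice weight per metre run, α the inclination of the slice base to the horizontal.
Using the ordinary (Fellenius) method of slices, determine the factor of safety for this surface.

FS = 1.85

Ordinary method of slices: FS = Σ[c'·Δl_i + (W_i cosα_i)·tanφ'] / Σ W_i sinα_i, with Δl_i = b_i / cosα_i.
Slice 1: Δl = 2.3/cos(-9.0°) = 2.329 m; N'_1 = 37·cos(-9.0°) = 36.5; c'Δl = 6.99; W sinα = -5.8
Slice 2: Δl = 1.6/cos0.8° = 1.600 m; N'_2 = 61·cos0.8° = 61.0; c'Δl = 4.80; W sinα = 0.9
Slice 3: Δl = 2.7/cos11.7° = 2.757 m; N'_3 = 148·cos11.7° = 144.9; c'Δl = 8.27; W sinα = 30.0
Slice 4: Δl = 2.9/cos26.6° = 3.243 m; N'_4 = 164·cos26.6° = 146.6; c'Δl = 9.73; W sinα = 73.4
Slice 5: Δl = 2.3/cos42.4° = 3.115 m; N'_5 = 53·cos42.4° = 39.1; c'Δl = 9.34; W sinα = 35.7
Σc'Δl = 39.1 kN/m; ΣN' = 428.2 kN/m; ΣW sinα = 134.2 kN/m
Resisting = 39.1 + 428.2·tan26.1° = 39.1 + 209.8 = 248.9 kN/m
FS = 248.9 / 134.2 = 1.854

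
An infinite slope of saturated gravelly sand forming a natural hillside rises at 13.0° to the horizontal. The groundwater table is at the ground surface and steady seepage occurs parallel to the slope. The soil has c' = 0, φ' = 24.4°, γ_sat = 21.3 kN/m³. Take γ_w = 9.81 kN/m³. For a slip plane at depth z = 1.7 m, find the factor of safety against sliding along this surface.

With seepage parallel to the slope and the water table at the surface, the effective normal stress on the slip plane uses the buoyant unit weight γ' = γ_sat − γ_w while the driving shear stress uses γ_sat:
FS = [c' + γ' z cos²β tanφ'] / [γ_sat z sinβ cosβ]
(For c' = 0 this reduces to FS = (γ'/γ_sat)·tanφ'/tanβ.)
γ' = 21.3 − 9.81 = 11.49 kN/m³
Numerator = 0.0 + 11.49·1.7·cos²13.0°·tan24.4° = 0.0 + 11.49·1.7·0.9494·0.4536 = 8.412 kPa
Denominator = 21.3·1.7·sin13.0°·cos13.0° = 21.3·1.7·0.2250·0.9744 = 7.937 kPa
FS = 8.412 / 7.937 = 1.060

FS = 1.06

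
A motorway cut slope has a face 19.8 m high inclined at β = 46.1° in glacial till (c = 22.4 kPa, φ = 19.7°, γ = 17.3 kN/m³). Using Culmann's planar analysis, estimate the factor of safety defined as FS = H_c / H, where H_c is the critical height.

FS = 1.70

H_c = (4c/γ) · sinβ cosφ / [1 − cos(β − φ)]
    = (4·22.4/17.3) · sin46.1°·cos19.7° / [1 − cos26.4°]
    = 5.179 · 0.6784 / 0.1043 = 33.69 m
FS = H_c / H = 33.69 / 19.8 = 1.702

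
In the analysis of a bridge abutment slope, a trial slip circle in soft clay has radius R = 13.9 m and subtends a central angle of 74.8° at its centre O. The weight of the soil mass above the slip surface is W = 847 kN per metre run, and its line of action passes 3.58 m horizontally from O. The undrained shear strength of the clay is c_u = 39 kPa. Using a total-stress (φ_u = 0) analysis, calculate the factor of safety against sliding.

FS = 3.24

Taking moments about the centre O, the resisting moment is provided by the undrained shear strength acting along the arc:
Arc length L_a = R·θ = 13.9·(74.8°·π/180) = 13.9·1.3055 = 18.15 m
M_R = c_u·L_a·R = 39·18.15·13.9 = 9837.2 kN·m/m
M_D = W·d = 847·3.58 = 3032.3 kN·m/m
FS = M_R / M_D = 9837.2 / 3032.3 = 3.244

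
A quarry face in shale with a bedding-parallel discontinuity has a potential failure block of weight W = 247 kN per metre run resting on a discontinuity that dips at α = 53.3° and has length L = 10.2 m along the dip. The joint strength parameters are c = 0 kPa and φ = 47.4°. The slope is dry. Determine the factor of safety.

FS = 0.81

Resolving the block weight along and normal to the plane and applying the Mohr–Coulomb strength on the joint:
N' = W cosα = 247·cos53.3° = 147.6 kN/m
Driving force T = W sinα = 247·sin53.3° = 198.0 kN/m
Resisting force R = c·L + N'·tanφ = 0·10.2 + 147.6·tan47.4° = 0.0 + 160.5 = 160.5 kN/m
FS = R / T = 160.5 / 198.0 = 0.811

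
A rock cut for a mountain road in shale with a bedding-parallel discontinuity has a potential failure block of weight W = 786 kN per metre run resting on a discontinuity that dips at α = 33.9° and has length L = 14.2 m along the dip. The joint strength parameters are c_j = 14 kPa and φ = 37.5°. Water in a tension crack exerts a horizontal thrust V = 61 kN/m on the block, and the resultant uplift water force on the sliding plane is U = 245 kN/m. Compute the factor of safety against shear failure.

Resolving the block weight along and normal to the plane and applying the Mohr–Coulomb strength on the joint:
N' = W cosα − U − V sinα = 786·cos33.9° − 245 − 61·sin33.9° = 373.4 kN/m
Driving force T = W sinα + V cosα = 786·sin33.9° + 61·cos33.9° = 489.0 kN/m
Resisting force R = c_j·L + N'·tanφ = 14·14.2 + 373.4·tan37.5° = 198.8 + 286.5 = 485.3 kN/m
FS = R / T = 485.3 / 489.0 = 0.992

FS = 0.99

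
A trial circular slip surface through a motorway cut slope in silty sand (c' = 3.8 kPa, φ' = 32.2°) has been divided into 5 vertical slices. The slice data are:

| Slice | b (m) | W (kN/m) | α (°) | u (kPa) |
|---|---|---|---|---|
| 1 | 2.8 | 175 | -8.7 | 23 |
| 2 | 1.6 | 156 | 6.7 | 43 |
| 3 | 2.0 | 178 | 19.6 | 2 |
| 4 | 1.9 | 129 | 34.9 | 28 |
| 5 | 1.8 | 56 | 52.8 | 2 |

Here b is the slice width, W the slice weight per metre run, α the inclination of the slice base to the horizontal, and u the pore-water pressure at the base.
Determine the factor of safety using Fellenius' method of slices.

Ordinary method of slices: FS = Σ[c'·Δl_i + (W_i cosα_i − u_i·Δl_i)·tanφ'] / Σ W_i sinα_i, with Δl_i = b_i / cosα_i.
Slice 1: Δl = 2.8/cos(-8.7°) = 2.833 m; N'_1 = 175·cos(-8.7°) − 23·2.833 = 107.8; c'Δl = 10.76; W sinα = -26.5
Slice 2: Δl = 1.6/cos6.7° = 1.611 m; N'_2 = 156·cos6.7° − 43·1.611 = 85.7; c'Δl = 6.12; W sinα = 18.2
Slice 3: Δl = 2.0/cos19.6° = 2.123 m; N'_3 = 178·cos19.6° − 2·2.123 = 163.4; c'Δl = 8.07; W sinα = 59.7
Slice 4: Δl = 1.9/cos34.9° = 2.317 m; N'_4 = 129·cos34.9° − 28·2.317 = 40.9; c'Δl = 8.80; W sinα = 73.8
Slice 5: Δl = 1.8/cos52.8° = 2.977 m; N'_5 = 56·cos52.8° − 2·2.977 = 27.9; c'Δl = 11.31; W sinα = 44.6
Σc'Δl = 45.1 kN/m; ΣN' = 425.8 kN/m; ΣW sinα = 169.9 kN/m
Resisting = 45.1 + 425.8·tan32.2° = 45.1 + 268.1 = 313.2 kN/m
FS = 313.2 / 169.9 = 1.844

FS = 1.84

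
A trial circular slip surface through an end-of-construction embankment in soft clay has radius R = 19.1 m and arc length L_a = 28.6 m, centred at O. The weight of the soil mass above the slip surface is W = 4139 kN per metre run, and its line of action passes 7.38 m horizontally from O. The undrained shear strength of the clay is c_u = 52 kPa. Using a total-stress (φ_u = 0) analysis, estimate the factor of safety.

Taking moments about the centre O, the resisting moment is provided by the undrained shear strength acting along the arc:
M_R = c_u·L_a·R = 52·28.60·19.1 = 28405.5 kN·m/m
M_D = W·d = 4139·7.38 = 30545.8 kN·m/m
FS = M_R / M_D = 28405.5 / 30545.8 = 0.930

FS = 0.93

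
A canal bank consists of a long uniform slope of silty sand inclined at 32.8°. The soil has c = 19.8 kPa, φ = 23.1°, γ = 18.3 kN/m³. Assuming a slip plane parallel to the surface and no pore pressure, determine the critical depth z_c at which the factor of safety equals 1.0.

Setting FS = 1.00 in FS = [c + γz cos²β tanφ] / [γz sinβ cosβ] and solving for z:
z = c / [γ cosβ (FS·sinβ − cosβ·tanφ)]
  = 19.8 / [18.3·cos32.8°·(1.00·sin32.8° − cos32.8°·tan23.1°)]
  = 19.8 / [18.3·0.8406·(1.00·0.5417 − 0.8406·0.4265)]
  = 19.8 / 2.8177 = 7.027 m

z_c = 7.03 m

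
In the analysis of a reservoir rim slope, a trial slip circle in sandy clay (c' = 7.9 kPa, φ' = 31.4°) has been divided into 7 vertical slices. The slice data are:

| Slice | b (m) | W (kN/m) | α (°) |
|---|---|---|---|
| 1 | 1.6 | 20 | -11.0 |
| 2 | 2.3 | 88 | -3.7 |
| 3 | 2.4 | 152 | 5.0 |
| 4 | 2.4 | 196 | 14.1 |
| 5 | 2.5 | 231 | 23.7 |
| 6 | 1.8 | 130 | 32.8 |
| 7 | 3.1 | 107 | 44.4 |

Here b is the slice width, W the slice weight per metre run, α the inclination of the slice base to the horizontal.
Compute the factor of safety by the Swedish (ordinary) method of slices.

Ordinary method of slices: FS = Σ[c'·Δl_i + (W_i cosα_i)·tanφ'] / Σ W_i sinα_i, with Δl_i = b_i / cosα_i.
Slice 1: Δl = 1.6/cos(-11.0°) = 1.630 m; N'_1 = 20·cos(-11.0°) = 19.6; c'Δl = 12.88; W sinα = -3.8
Slice 2: Δl = 2.3/cos(-3.7°) = 2.305 m; N'_2 = 88·cos(-3.7°) = 87.8; c'Δl = 18.21; W sinα = -5.7
Slice 3: Δl = 2.4/cos5.0° = 2.409 m; N'_3 = 152·cos5.0° = 151.4; c'Δl = 19.03; W sinα = 13.2
Slice 4: Δl = 2.4/cos14.1° = 2.475 m; N'_4 = 196·cos14.1° = 190.1; c'Δl = 19.55; W sinα = 47.7
Slice 5: Δl = 2.5/cos23.7° = 2.730 m; N'_5 = 231·cos23.7° = 211.5; c'Δl = 21.57; W sinα = 92.8
Slice 6: Δl = 1.8/cos32.8° = 2.141 m; N'_6 = 130·cos32.8° = 109.3; c'Δl = 16.92; W sinα = 70.4
Slice 7: Δl = 3.1/cos44.4° = 4.339 m; N'_7 = 107·cos44.4° = 76.4; c'Δl = 34.28; W sinα = 74.9
Σc'Δl = 142.4 kN/m; ΣN' = 846.2 kN/m; ΣW sinα = 289.6 kN/m
Resisting = 142.4 + 846.2·tan31.4° = 142.4 + 516.5 = 659.0 kN/m
FS = 659.0 / 289.6 = 2.275

FS = 2.28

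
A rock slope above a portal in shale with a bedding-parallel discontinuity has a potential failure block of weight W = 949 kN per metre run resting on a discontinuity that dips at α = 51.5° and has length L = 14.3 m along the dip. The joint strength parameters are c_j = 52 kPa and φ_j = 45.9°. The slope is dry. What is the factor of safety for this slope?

FS = 1.82

Resolving the block weight along and normal to the plane and applying the Mohr–Coulomb strength on the joint:
N' = W cosα = 949·cos51.5° = 590.8 kN/m
Driving force T = W sinα = 949·sin51.5° = 742.7 kN/m
Resisting force R = c_j·L + N'·tanφ_j = 52·14.3 + 590.8·tan45.9° = 743.6 + 609.6 = 1353.2 kN/m
FS = R / T = 1353.2 / 742.7 = 1.822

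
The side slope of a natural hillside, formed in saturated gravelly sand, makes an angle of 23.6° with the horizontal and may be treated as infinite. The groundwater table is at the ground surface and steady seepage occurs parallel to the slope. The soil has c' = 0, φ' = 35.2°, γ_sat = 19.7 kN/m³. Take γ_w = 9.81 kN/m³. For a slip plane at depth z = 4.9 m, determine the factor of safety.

FS = 0.81

With seepage parallel to the slope and the water table at the surface, the effective normal stress on the slip plane uses the buoyant unit weight γ' = γ_sat − γ_w while the driving shear stress uses γ_sat:
FS = [c' + γ' z cos²β tanφ'] / [γ_sat z sinβ cosβ]
(For c' = 0 this reduces to FS = (γ'/γ_sat)·tanφ'/tanβ.)
γ' = 19.7 − 9.81 = 9.89 kN/m³
Numerator = 0.0 + 9.89·4.9·cos²23.6°·tan35.2° = 0.0 + 9.89·4.9·0.8397·0.7054 = 28.706 kPa
Denominator = 19.7·4.9·sin23.6°·cos23.6° = 19.7·4.9·0.4003·0.9164 = 35.413 kPa
FS = 28.706 / 35.413 = 0.811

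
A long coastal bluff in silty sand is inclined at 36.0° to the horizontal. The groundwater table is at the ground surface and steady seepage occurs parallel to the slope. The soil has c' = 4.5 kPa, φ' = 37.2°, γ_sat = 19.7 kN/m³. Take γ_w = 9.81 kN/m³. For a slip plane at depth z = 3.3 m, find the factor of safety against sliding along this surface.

With seepage parallel to the slope and the water table at the surface, the effective normal stress on the slip plane uses the buoyant unit weight γ' = γ_sat − γ_w while the driving shear stress uses γ_sat:
FS = [c' + γ' z cos²β tanφ'] / [γ_sat z sinβ cosβ]
γ' = 19.7 − 9.81 = 9.89 kN/m³
Numerator = 4.5 + 9.89·3.3·cos²36.0°·tan37.2° = 4.5 + 9.89·3.3·0.6545·0.7590 = 20.714 kPa
Denominator = 19.7·3.3·sin36.0°·cos36.0° = 19.7·3.3·0.5878·0.8090 = 30.914 kPa
FS = 20.714 / 30.914 = 0.670

FS = 0.67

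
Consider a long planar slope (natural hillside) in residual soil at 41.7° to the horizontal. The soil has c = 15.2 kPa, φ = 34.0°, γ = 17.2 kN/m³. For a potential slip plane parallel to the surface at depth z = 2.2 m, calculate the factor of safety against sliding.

FS = 1.57

For an infinite slope with a slip plane parallel to the surface (no pore pressure): FS = [c + γz cos²β tanφ] / [γz sinβ cosβ].
γz = 17.2·2.2 = 37.84 kN/m²
Numerator = 15.2 + 37.84·cos²41.7°·tan34.0° = 15.2 + 37.84·0.5575·0.6745 = 29.428 kPa
Denominator = 37.84·sin41.7°·cos41.7° = 37.84·0.6652·0.7466 = 18.795 kPa
FS = 29.428 / 18.795 = 1.566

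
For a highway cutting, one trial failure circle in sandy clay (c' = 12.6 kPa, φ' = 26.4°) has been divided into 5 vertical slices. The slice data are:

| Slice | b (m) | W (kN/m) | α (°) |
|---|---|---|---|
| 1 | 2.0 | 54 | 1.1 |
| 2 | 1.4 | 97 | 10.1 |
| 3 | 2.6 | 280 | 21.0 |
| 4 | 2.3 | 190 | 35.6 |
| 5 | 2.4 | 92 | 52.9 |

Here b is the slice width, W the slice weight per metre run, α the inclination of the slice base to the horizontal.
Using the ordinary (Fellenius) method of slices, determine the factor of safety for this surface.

Ordinary method of slices: FS = Σ[c'·Δl_i + (W_i cosα_i)·tanφ'] / Σ W_i sinα_i, with Δl_i = b_i / cosα_i.
Slice 1: Δl = 2.0/cos1.1° = 2.000 m; N'_1 = 54·cos1.1° = 54.0; c'Δl = 25.20; W sinα = 1.0
Slice 2: Δl = 1.4/cos10.1° = 1.422 m; N'_2 = 97·cos10.1° = 95.5; c'Δl = 17.92; W sinα = 17.0
Slice 3: Δl = 2.6/cos21.0° = 2.785 m; N'_3 = 280·cos21.0° = 261.4; c'Δl = 35.09; W sinα = 100.3
Slice 4: Δl = 2.3/cos35.6° = 2.829 m; N'_4 = 190·cos35.6° = 154.5; c'Δl = 35.64; W sinα = 110.6
Slice 5: Δl = 2.4/cos52.9° = 3.979 m; N'_5 = 92·cos52.9° = 55.5; c'Δl = 50.13; W sinα = 73.4
Σc'Δl = 164.0 kN/m; ΣN' = 620.9 kN/m; ΣW sinα = 302.4 kN/m
Resisting = 164.0 + 620.9·tan26.4° = 164.0 + 308.2 = 472.2 kN/m
FS = 472.2 / 302.4 = 1.562

FS = 1.56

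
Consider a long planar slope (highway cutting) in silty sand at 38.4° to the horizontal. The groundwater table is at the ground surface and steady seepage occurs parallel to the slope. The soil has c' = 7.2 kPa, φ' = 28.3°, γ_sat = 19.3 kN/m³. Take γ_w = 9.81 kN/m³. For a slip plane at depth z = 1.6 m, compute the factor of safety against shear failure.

With seepage parallel to the slope and the water table at the surface, the effective normal stress on the slip plane uses the buoyant unit weight γ' = γ_sat − γ_w while the driving shear stress uses γ_sat:
FS = [c' + γ' z cos²β tanφ'] / [γ_sat z sinβ cosβ]
γ' = 19.3 − 9.81 = 9.49 kN/m³
Numerator = 7.2 + 9.49·1.6·cos²38.4°·tan28.3° = 7.2 + 9.49·1.6·0.6142·0.5384 = 12.221 kPa
Denominator = 19.3·1.6·sin38.4°·cos38.4° = 19.3·1.6·0.6211·0.7837 = 15.032 kPa
FS = 12.221 / 15.032 = 0.813

FS = 0.81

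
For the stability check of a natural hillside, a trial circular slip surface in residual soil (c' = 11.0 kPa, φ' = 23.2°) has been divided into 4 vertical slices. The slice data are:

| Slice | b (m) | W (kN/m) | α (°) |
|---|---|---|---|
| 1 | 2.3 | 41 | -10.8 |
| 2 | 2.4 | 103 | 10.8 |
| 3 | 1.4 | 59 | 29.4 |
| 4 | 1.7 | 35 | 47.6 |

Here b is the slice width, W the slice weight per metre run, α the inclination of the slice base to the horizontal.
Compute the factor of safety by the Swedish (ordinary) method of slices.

FS = 2.87

Ordinary method of slices: FS = Σ[c'·Δl_i + (W_i cosα_i)·tanφ'] / Σ W_i sinα_i, with Δl_i = b_i / cosα_i.
Slice 1: Δl = 2.3/cos(-10.8°) = 2.341 m; N'_1 = 41·cos(-10.8°) = 40.3; c'Δl = 25.76; W sinα = -7.7
Slice 2: Δl = 2.4/cos10.8° = 2.443 m; N'_2 = 103·cos10.8° = 101.2; c'Δl = 26.88; W sinα = 19.3
Slice 3: Δl = 1.4/cos29.4° = 1.607 m; N'_3 = 59·cos29.4° = 51.4; c'Δl = 17.68; W sinα = 29.0
Slice 4: Δl = 1.7/cos47.6° = 2.521 m; N'_4 = 35·cos47.6° = 23.6; c'Δl = 27.73; W sinα = 25.8
Σc'Δl = 98.0 kN/m; ΣN' = 216.5 kN/m; ΣW sinα = 66.4 kN/m
Resisting = 98.0 + 216.5·tan23.2° = 98.0 + 92.8 = 190.8 kN/m
FS = 190.8 / 66.4 = 2.873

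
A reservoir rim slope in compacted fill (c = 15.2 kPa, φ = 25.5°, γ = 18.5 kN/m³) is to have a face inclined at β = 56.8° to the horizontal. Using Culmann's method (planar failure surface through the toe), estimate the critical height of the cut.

H_c = 17.05 m

Culmann's analysis gives the critical failure plane at α_cr = (β + φ)/2 = (56.8 + 25.5)/2 = 41.1°, and the critical height
H_c = (4c/γ) · sinβ cosφ / [1 − cos(β − φ)]
    = (4·15.2/18.5) · sin56.8°·cos25.5° / [1 − cos(31.3°)]
    = 3.286 · 0.8368·0.9026 / [1 − 0.8545]
    = 3.286 · 0.7553 / 0.1455
    = 17.05 m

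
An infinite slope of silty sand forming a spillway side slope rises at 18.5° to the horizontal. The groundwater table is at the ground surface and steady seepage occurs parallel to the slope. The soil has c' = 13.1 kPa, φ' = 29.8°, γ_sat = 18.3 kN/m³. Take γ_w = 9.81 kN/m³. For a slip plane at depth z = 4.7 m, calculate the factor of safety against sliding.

FS = 1.30

With seepage parallel to the slope and the water table at the surface, the effective normal stress on the slip plane uses the buoyant unit weight γ' = γ_sat − γ_w while the driving shear stress uses γ_sat:
FS = [c' + γ' z cos²β tanφ'] / [γ_sat z sinβ cosβ]
γ' = 18.3 − 9.81 = 8.49 kN/m³
Numerator = 13.1 + 8.49·4.7·cos²18.5°·tan29.8° = 13.1 + 8.49·4.7·0.8993·0.5727 = 33.652 kPa
Denominator = 18.3·4.7·sin18.5°·cos18.5° = 18.3·4.7·0.3173·0.9483 = 25.881 kPa
FS = 33.652 / 25.881 = 1.300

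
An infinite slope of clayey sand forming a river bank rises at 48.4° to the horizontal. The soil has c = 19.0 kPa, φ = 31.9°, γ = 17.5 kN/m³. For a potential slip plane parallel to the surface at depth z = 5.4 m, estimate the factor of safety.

For an infinite slope with a slip plane parallel to the surface (no pore pressure): FS = [c + γz cos²β tanφ] / [γz sinβ cosβ].
γz = 17.5·5.4 = 94.50 kN/m²
Numerator = 19.0 + 94.50·cos²48.4°·tan31.9° = 19.0 + 94.50·0.4408·0.6224 = 44.928 kPa
Denominator = 94.50·sin48.4°·cos48.4° = 94.50·0.7478·0.6639 = 46.918 kPa
FS = 44.928 / 46.918 = 0.958

FS = 0.96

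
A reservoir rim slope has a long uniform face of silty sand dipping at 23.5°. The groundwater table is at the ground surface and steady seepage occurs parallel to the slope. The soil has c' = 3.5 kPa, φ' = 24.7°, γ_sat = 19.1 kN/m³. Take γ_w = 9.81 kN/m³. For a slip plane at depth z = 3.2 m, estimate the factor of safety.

FS = 0.67

With seepage parallel to the slope and the water table at the surface, the effective normal stress on the slip plane uses the buoyant unit weight γ' = γ_sat − γ_w while the driving shear stress uses γ_sat:
FS = [c' + γ' z cos²β tanφ'] / [γ_sat z sinβ cosβ]
γ' = 19.1 − 9.81 = 9.29 kN/m³
Numerator = 3.5 + 9.29·3.2·cos²23.5°·tan24.7° = 3.5 + 9.29·3.2·0.8410·0.4599 = 14.999 kPa
Denominator = 19.1·3.2·sin23.5°·cos23.5° = 19.1·3.2·0.3987·0.9171 = 22.350 kPa
FS = 14.999 / 22.350 = 0.671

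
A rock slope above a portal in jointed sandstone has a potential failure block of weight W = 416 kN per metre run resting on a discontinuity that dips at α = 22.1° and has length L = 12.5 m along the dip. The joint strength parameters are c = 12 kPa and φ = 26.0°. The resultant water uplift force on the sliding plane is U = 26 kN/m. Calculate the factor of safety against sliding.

FS = 2.08

Resolving the block weight along and normal to the plane and applying the Mohr–Coulomb strength on the joint:
N' = W cosα − U = 416·cos22.1° − 26 = 359.4 kN/m
Driving force T = W sinα = 416·sin22.1° = 156.5 kN/m
Resisting force R = c·L + N'·tanφ = 12·12.5 + 359.4·tan26.0° = 150.0 + 175.3 = 325.3 kN/m
FS = R / T = 325.3 / 156.5 = 2.079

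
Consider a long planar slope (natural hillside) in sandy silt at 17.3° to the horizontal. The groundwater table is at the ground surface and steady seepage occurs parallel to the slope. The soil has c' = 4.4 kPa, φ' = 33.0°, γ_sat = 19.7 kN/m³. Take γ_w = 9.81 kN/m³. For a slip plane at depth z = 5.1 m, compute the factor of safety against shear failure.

FS = 1.20

With seepage parallel to the slope and the water table at the surface, the effective normal stress on the slip plane uses the buoyant unit weight γ' = γ_sat − γ_w while the driving shear stress uses γ_sat:
FS = [c' + γ' z cos²β tanφ'] / [γ_sat z sinβ cosβ]
γ' = 19.7 − 9.81 = 9.89 kN/m³
Numerator = 4.4 + 9.89·5.1·cos²17.3°·tan33.0° = 4.4 + 9.89·5.1·0.9116·0.6494 = 34.259 kPa
Denominator = 19.7·5.1·sin17.3°·cos17.3° = 19.7·5.1·0.2974·0.9548 = 28.526 kPa
FS = 34.259 / 28.526 = 1.201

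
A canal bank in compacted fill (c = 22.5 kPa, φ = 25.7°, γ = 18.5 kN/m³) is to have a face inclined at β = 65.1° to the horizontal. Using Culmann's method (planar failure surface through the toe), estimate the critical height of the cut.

Culmann's analysis gives the critical failure plane at α_cr = (β + φ)/2 = (65.1 + 25.7)/2 = 45.4°, and the critical height
H_c = (4c/γ) · sinβ cosφ / [1 − cos(β − φ)]
    = (4·22.5/18.5) · sin65.1°·cos25.7° / [1 − cos(39.4°)]
    = 4.865 · 0.9070·0.9011 / [1 − 0.7727]
    = 4.865 · 0.8173 / 0.2273
    = 17.50 m

H_c = 17.50 m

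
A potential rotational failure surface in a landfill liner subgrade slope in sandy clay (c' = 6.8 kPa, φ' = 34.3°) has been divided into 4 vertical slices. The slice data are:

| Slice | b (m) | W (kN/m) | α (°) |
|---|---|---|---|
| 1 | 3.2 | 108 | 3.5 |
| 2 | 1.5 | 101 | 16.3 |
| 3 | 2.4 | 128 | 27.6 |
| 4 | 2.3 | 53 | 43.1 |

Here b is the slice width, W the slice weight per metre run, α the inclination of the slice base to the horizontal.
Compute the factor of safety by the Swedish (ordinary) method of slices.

FS = 2.42

Ordinary method of slices: FS = Σ[c'·Δl_i + (W_i cosα_i)·tanφ'] / Σ W_i sinα_i, with Δl_i = b_i / cosα_i.
Slice 1: Δl = 3.2/cos3.5° = 3.206 m; N'_1 = 108·cos3.5° = 107.8; c'Δl = 21.80; W sinα = 6.6
Slice 2: Δl = 1.5/cos16.3° = 1.563 m; N'_2 = 101·cos16.3° = 96.9; c'Δl = 10.63; W sinα = 28.3
Slice 3: Δl = 2.4/cos27.6° = 2.708 m; N'_3 = 128·cos27.6° = 113.4; c'Δl = 18.42; W sinα = 59.3
Slice 4: Δl = 2.3/cos43.1° = 3.150 m; N'_4 = 53·cos43.1° = 38.7; c'Δl = 21.42; W sinα = 36.2
Σc'Δl = 72.3 kN/m; ΣN' = 356.9 kN/m; ΣW sinα = 130.5 kN/m
Resisting = 72.3 + 356.9·tan34.3° = 72.3 + 243.4 = 315.7 kN/m
FS = 315.7 / 130.5 = 2.420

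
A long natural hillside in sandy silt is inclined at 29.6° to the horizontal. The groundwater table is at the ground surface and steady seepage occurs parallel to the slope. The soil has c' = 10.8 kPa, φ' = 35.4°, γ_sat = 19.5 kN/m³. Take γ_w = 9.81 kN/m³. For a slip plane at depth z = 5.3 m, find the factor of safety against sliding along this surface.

FS = 0.86

With seepage parallel to the slope and the water table at the surface, the effective normal stress on the slip plane uses the buoyant unit weight γ' = γ_sat − γ_w while the driving shear stress uses γ_sat:
FS = [c' + γ' z cos²β tanφ'] / [γ_sat z sinβ cosβ]
γ' = 19.5 − 9.81 = 9.69 kN/m³
Numerator = 10.8 + 9.69·5.3·cos²29.6°·tan35.4° = 10.8 + 9.69·5.3·0.7560·0.7107 = 38.393 kPa
Denominator = 19.5·5.3·sin29.6°·cos29.6° = 19.5·5.3·0.4939·0.8695 = 44.387 kPa
FS = 38.393 / 44.387 = 0.865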